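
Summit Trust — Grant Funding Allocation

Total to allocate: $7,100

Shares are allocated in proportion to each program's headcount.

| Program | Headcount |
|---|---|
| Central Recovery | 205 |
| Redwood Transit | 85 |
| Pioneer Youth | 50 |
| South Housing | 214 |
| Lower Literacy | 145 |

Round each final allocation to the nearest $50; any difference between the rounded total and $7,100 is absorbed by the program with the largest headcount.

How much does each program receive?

Combined headcount = 205 + 85 + 50 + 214 + 145 = 699.
Proportional shares: Central Recovery 2,082.26; Redwood Transit 863.38; Pioneer Youth 507.87; South Housing 2,173.68; Lower Literacy 1,472.82.
Rounded to nearest $50: Central Recovery $2,100; Redwood Transit $850; Pioneer Youth $500; South Housing $2,150; Lower Literacy $1,450. Sum = $7,050.
Difference $7,100 − $7,050 = +$50 applied to largest headcount (South Housing): South Housing becomes $2,200.

Central Recovery: $2,100; Redwood Transit: $850; Pioneer Youth: $500; South Housing: $2,200; Lower Literacy: $1,450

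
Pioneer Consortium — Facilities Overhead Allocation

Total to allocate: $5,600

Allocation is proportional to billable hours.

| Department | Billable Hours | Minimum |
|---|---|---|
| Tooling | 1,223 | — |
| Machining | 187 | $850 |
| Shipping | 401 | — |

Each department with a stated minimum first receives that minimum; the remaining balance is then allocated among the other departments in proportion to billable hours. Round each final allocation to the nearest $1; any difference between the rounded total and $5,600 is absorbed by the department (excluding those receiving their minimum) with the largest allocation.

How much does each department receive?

Tooling: $3,577 | Machining: $850 | Shipping: $1,173

Minimums first: Machining $850. Residual $4,750.
Residual split over remaining billable hours 1,624: Tooling 3,577.12 → $3,577; Shipping 1,172.88 → $1,173.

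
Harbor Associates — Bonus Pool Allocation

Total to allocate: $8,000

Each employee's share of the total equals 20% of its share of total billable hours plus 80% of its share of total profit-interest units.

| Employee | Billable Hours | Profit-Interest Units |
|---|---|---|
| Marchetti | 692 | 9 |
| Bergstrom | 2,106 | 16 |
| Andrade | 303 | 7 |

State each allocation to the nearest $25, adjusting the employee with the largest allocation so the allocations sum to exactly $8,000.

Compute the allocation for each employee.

Marchetti: $2,150 | Bergstrom: $4,300 | Andrade: $1,550

Billable hours total 3,101; profit-interest units total 32.
Blended shares (20% billable hours + 80% profit-interest units): Marchetti 0.2696; Bergstrom 0.5358; Andrade 0.1945.
Pro-rata amounts: Marchetti 2,157.05; Bergstrom 4,286.62; Andrade 1,556.34.
At nearest $25: Marchetti $2,150; Bergstrom $4,275; Andrade $1,550. Sum = $7,975.
Difference $8,000 − $7,975 = +$25 applied to largest allocation (Bergstrom): Bergstrom becomes $4,300.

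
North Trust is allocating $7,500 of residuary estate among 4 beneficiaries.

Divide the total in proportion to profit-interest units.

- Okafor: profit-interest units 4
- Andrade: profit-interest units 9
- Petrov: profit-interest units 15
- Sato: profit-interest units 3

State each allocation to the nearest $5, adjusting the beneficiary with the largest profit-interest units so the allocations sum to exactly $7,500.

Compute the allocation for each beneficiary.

Okafor: $970; Andrade: $2,175; Petrov: $3,630; Sato: $725

Sum of profit-interest units: 4 + 9 + 15 + 3 = 31.
Unrounded shares: Okafor 967.74; Andrade 2,177.42; Petrov 3,629.03; Sato 725.81.
At nearest $5: Okafor $970; Andrade $2,175; Petrov $3,630; Sato $725. Sum = $7,500.
Sum already equals the total — no adjustment.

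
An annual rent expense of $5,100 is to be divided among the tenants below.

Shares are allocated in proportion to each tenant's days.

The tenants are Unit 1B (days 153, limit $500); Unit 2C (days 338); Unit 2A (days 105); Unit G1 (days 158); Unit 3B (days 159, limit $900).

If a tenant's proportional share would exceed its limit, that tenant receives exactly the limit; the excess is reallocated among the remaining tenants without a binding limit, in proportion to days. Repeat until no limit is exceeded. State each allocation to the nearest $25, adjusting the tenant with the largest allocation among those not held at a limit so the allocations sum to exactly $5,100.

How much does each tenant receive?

Unit 1B: $500 · Unit 2C: $2,075 · Unit 2A: $650 · Unit G1: $975 · Unit 3B: $900

Combined days = 913.
Proportional shares (ignoring caps): Unit 1B 854.65; Unit 2C 1,888.06; Unit 2A 586.53; Unit G1 882.58; Unit 3B 888.17.
Cap binds for Unit 1B ($500); balance $4,600 reallocated over remaining days 760.
Cap binds for Unit 3B ($900); balance $3,700 reallocated over remaining days 601.
Redistributed shares: Unit 2C 2,080.87 → $2,075; Unit 2A 646.42 → $650; Unit G1 972.71 → $975.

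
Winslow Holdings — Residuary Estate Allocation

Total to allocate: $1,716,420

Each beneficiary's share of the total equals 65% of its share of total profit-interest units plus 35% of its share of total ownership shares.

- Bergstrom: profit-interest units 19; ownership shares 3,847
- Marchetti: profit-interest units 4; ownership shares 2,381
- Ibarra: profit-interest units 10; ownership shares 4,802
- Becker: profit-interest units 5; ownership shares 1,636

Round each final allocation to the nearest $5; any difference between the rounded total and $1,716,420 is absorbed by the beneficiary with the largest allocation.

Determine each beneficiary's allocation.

Totals — profit-interest units 38, ownership shares 12,666.
Composite weights (65% profit-interest units + 35% ownership shares): Bergstrom 0.4313; Marchetti 0.1342; Ibarra 0.3037; Becker 0.1307.
Unrounded shares: Bergstrom 740,299.29; Marchetti 230,369.83; Ibarra 521,356.49; Becker 224,394.38.
After rounding ($5): Bergstrom $740,300; Marchetti $230,370; Ibarra $521,355; Becker $224,395. Sum = $1,716,420.
Rounded total matches; no reconciliation needed.

Bergstrom: $740,300; Marchetti: $230,370; Ibarra: $521,355; Becker: $224,395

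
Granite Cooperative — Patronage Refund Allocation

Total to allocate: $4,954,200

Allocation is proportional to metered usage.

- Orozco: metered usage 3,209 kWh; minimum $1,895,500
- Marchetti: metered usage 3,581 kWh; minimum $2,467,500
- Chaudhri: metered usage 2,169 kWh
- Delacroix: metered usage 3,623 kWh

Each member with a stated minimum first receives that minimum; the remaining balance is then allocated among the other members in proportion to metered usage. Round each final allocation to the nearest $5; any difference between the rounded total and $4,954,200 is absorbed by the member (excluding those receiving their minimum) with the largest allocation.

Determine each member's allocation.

Minimums first: Orozco $1,895,500; Marchetti $2,467,500. Residual $591,200.
Residual split over remaining metered usage 5,792: Chaudhri 221,393.78 → $221,395; Delacroix 369,806.22 → $369,805.

Orozco: $1,895,500 · Marchetti: $2,467,500 · Chaudhri: $221,395 · Delacroix: $369,805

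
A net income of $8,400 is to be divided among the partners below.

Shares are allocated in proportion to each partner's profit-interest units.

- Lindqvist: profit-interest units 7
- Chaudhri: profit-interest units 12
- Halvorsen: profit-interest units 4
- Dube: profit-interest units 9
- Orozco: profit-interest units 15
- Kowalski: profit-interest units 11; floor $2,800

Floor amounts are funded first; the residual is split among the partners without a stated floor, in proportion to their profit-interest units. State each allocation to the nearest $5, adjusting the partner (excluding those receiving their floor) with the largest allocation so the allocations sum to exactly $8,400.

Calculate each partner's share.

Lindqvist: $835; Chaudhri: $1,430; Halvorsen: $475; Dube: $1,070; Orozco: $1,790; Kowalski: $2,800

Fund the minimums — Kowalski $2,800. Residual $5,600.
Residual split over remaining profit-interest units 47: Lindqvist 834.04 → $835; Chaudhri 1,429.79 → $1,430; Halvorsen 476.60 → $475; Dube 1,072.34 → $1,070; Orozco 1,787.23 → $1,785.
Rounding difference +$5 applied to Orozco → $1,790.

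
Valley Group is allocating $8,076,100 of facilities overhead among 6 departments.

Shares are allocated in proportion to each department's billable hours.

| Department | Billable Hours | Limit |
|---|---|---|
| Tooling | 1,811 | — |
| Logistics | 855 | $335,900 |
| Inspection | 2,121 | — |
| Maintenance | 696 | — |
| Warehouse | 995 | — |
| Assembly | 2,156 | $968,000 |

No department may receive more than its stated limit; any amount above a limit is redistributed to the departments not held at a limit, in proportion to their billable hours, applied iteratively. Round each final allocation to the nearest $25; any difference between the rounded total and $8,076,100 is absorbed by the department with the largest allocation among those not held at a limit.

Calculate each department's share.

Tooling: $2,181,125 · Logistics: $335,900 · Inspection: $2,554,475 · Maintenance: $838,250 · Warehouse: $1,198,350 · Assembly: $968,000

Billable hours total: 8,634.
Proportional shares (ignoring caps): Tooling 1,693,979.28; Logistics 799,752.78; Inspection 1,983,948.12; Maintenance 651,026.82; Warehouse 930,706.45; Assembly 2,016,686.54.
Held at cap: Logistics ($335,900), Assembly ($968,000); residual $6,772,200 reallocated over remaining billable hours 5,623.
Redistributed shares: Tooling 2,181,122.92 → $2,181,125; Inspection 2,554,479.14 → $2,554,475; Maintenance 838,244.92 → $838,250; Warehouse 1,198,353.01 → $1,198,350.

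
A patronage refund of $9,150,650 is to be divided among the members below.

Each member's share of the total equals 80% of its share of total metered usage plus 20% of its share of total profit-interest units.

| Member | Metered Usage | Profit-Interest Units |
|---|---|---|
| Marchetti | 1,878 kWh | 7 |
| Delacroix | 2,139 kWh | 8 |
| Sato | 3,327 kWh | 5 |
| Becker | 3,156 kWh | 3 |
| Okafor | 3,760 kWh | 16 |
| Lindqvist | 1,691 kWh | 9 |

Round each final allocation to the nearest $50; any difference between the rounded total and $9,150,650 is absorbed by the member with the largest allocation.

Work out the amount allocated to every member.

Marchetti: $1,128,800 · Delacroix: $1,286,700 · Sato: $1,717,550 · Becker: $1,562,800 · Okafor: $2,335,600 · Lindqvist: $1,119,200

Totals — metered usage 15,951, profit-interest units 48.
Blended shares (80% metered usage + 20% profit-interest units): Marchetti 0.1234; Delacroix 0.1406; Sato 0.1877; Becker 0.1708; Okafor 0.2552; Lindqvist 0.1223.
Pro-rata amounts: Marchetti 1,128,779.52; Delacroix 1,286,690.04; Sato 1,717,525.26; Becker 1,562,791.45; Okafor 2,335,650.20; Lindqvist 1,119,213.53.
At nearest $50: Marchetti $1,128,800; Delacroix $1,286,700; Sato $1,717,550; Becker $1,562,800; Okafor $2,335,650; Lindqvist $1,119,200. Sum = $9,150,700.
Difference $9,150,650 − $9,150,700 = −$50 applied to largest allocation (Okafor): Okafor becomes $2,335,600.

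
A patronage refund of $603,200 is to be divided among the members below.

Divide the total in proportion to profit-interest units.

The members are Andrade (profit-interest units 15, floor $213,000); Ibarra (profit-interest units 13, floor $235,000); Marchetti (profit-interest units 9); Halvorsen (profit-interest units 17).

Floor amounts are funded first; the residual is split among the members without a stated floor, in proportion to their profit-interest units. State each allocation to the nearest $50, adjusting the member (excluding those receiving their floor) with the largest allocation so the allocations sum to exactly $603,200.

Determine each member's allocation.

Andrade: $213,000; Ibarra: $235,000; Marchetti: $53,700; Halvorsen: $101,500

Fund the minimums — Andrade $213,000; Ibarra $235,000. Residual $155,200.
Residual split over remaining profit-interest units 26: Marchetti 53,723.08 → $53,700; Halvorsen 101,476.92 → $101,500.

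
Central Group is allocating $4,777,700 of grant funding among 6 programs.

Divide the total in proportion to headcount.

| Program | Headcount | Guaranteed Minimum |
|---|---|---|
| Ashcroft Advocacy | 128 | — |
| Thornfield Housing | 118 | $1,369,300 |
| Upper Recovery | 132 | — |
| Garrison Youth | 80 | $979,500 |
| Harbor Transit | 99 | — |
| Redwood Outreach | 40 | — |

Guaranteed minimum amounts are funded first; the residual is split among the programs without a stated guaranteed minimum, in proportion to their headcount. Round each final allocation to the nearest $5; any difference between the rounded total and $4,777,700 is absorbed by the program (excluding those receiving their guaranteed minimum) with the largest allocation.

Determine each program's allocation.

Ashcroft Advocacy: $779,195 | Thornfield Housing: $1,369,300 | Upper Recovery: $803,545 | Garrison Youth: $979,500 | Harbor Transit: $602,660 | Redwood Outreach: $243,500

Minimums first: Thornfield Housing $1,369,300; Garrison Youth $979,500. Residual $2,428,900.
Residual split over remaining headcount 399: Ashcroft Advocacy 779,195.99 → $779,195; Upper Recovery 803,545.86 → $803,545; Harbor Transit 602,659.40 → $602,660; Redwood Outreach 243,498.75 → $243,500.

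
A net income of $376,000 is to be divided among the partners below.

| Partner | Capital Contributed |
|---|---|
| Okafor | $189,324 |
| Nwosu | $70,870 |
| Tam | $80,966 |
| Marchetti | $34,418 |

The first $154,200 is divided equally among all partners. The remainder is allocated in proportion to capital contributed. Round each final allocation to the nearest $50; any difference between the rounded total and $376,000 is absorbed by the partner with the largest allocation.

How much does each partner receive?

Okafor: $150,350 | Nwosu: $80,400 | Tam: $86,350 | Marchetti: $58,900

First tranche $154,200 split equally: $38,550 each.
Remainder $221,800 by capital contributed (total 375,578): Okafor 111,806.50 → $111,800; Nwosu 41,852.73 → $41,850; Tam 47,814.99 → $47,800; Marchetti 20,325.77 → $20,350.
Totals: Okafor $38,550 + $111,800 = $150,350; Nwosu $38,550 + $41,850 = $80,400; Tam $38,550 + $47,800 = $86,350; Marchetti $38,550 + $20,350 = $58,900.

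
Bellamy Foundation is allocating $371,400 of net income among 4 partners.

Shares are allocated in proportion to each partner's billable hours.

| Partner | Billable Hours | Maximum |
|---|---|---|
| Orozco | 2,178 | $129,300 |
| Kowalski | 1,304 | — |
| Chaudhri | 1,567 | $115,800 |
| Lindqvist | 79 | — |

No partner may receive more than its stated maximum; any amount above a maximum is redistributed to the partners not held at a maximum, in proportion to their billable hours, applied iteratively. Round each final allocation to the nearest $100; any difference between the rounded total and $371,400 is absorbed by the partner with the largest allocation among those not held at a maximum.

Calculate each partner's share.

Combined billable hours = 5,128.
Proportional shares (ignoring caps): Orozco 157,743.60; Kowalski 94,443.37; Chaudhri 113,491.38; Lindqvist 5,721.65.
Held at cap: Orozco ($129,300); balance $242,100 reallocated over remaining billable hours 2,950.
Held at cap: Chaudhri ($115,800); balance $126,300 reallocated over remaining billable hours 1,383.
Remaining shares: Kowalski 119,085.47 → $119,100; Lindqvist 7,214.53 → $7,200.

Orozco: $129,300; Kowalski: $119,100; Chaudhri: $115,800; Lindqvist: $7,200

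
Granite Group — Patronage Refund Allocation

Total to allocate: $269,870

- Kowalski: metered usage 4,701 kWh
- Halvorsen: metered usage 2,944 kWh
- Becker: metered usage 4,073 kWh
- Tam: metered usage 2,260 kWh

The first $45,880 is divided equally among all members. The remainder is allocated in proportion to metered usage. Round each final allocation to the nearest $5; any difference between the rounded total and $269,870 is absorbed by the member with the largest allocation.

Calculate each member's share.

First tranche $45,880 split equally: $11,470 each.
Remainder $223,990 by metered usage (total 13,978): Kowalski 75,331.02 → $75,330; Halvorsen 47,176.03 → $47,175; Becker 65,267.65 → $65,270; Tam 36,215.30 → $36,215.
Totals: Kowalski $11,470 + $75,330 = $86,800; Halvorsen $11,470 + $47,175 = $58,645; Becker $11,470 + $65,270 = $76,740; Tam $11,470 + $36,215 = $47,685.

Kowalski: $86,800; Halvorsen: $58,645; Becker: $76,740; Tam: $47,685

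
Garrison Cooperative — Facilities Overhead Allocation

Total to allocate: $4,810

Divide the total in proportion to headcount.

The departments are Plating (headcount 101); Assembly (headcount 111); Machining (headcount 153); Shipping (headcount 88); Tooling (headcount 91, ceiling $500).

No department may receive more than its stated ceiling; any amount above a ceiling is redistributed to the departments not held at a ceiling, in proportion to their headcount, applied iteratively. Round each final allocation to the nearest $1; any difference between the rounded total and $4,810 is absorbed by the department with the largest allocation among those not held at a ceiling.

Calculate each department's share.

Plating: $961 · Assembly: $1,056 · Machining: $1,456 · Shipping: $837 · Tooling: $500

Combined headcount = 544.
Proportional shares (ignoring caps): Plating 893.03; Assembly 981.45; Machining 1,352.81; Shipping 778.09; Tooling 804.61.
Capped: Tooling ($500); residual $4,310 reallocated over remaining headcount 453.
Redistributed shares: Plating 960.95 → $961; Assembly 1,056.09 → $1,056; Machining 1,455.70 → $1,456; Shipping 837.26 → $837.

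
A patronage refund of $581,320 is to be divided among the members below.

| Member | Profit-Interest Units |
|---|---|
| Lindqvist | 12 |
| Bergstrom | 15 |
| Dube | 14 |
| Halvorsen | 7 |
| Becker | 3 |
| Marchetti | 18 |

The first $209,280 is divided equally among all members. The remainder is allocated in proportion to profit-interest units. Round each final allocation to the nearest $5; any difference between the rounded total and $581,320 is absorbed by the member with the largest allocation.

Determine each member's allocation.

Equal tier: $209,280 ÷ 6 = $34,880 apiece.
Remainder $372,040 by profit-interest units (total 69): Lindqvist 64,702.61 → $64,705; Bergstrom 80,878.26 → $80,880; Dube 75,486.38 → $75,485; Halvorsen 37,743.19 → $37,745; Becker 16,175.65 → $16,175; Marchetti 97,053.91 → $97,055.
Rounding difference −$5 on remainder applied to Marchetti.
Totals: Lindqvist $34,880 + $64,705 = $99,585; Bergstrom $34,880 + $80,880 = $115,760; Dube $34,880 + $75,485 = $110,365; Halvorsen $34,880 + $37,745 = $72,625; Becker $34,880 + $16,175 = $51,055; Marchetti $34,880 + $97,050 = $131,930.

Lindqvist: $99,585; Bergstrom: $115,760; Dube: $110,365; Halvorsen: $72,625; Becker: $51,055; Marchetti: $131,930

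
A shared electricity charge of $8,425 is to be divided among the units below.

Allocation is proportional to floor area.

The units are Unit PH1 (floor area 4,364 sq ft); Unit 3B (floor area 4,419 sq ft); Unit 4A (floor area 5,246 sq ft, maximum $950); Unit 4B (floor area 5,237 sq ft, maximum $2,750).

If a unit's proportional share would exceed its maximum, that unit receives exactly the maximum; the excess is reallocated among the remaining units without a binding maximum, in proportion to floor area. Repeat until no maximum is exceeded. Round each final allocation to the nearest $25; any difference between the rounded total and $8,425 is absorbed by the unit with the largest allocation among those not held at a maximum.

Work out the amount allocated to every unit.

Unit PH1: $2,350 | Unit 3B: $2,375 | Unit 4A: $950 | Unit 4B: $2,750

Sum of floor area: 19,266.
Pro-rata shares before constraints: Unit PH1 1,908.37; Unit 3B 1,932.42; Unit 4A 2,294.07; Unit 4B 2,290.13.
Held at cap: Unit 4A ($950); remaining pool $7,475 reallocated over remaining floor area 14,020.
Held at cap: Unit 4B ($2,750); remaining pool $4,725 reallocated over remaining floor area 8,783.
Shares after redistribution: Unit PH1 2,347.71 → $2,350; Unit 3B 2,377.29 → $2,375.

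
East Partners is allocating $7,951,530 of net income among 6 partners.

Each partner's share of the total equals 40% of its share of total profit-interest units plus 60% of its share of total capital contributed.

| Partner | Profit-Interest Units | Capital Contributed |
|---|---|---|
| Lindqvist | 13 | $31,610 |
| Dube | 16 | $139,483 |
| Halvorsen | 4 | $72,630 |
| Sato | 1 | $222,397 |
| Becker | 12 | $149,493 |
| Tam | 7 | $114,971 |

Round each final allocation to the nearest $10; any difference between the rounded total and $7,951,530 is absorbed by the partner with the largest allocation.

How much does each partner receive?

Lindqvist: $986,570 · Dube: $1,871,050 · Halvorsen: $714,340 · Sato: $1,512,330 · Becker: $1,696,370 · Tam: $1,170,870

Totals — profit-interest units 53, capital contributed 730,584.
Composite weights (40% profit-interest units + 60% capital contributed): Lindqvist 0.1241; Dube 0.2353; Halvorsen 0.0898; Sato 0.1902; Becker 0.2133; Tam 0.1473.
Unrounded shares: Lindqvist 986,572.26; Dube 1,871,047.78; Halvorsen 714,340.42; Sato 1,512,326.20; Becker 1,696,369.70; Tam 1,170,873.64.
Rounded to nearest $10: Lindqvist $986,570; Dube $1,871,050; Halvorsen $714,340; Sato $1,512,330; Becker $1,696,370; Tam $1,170,870. Sum = $7,951,530.
No rounding difference to absorb.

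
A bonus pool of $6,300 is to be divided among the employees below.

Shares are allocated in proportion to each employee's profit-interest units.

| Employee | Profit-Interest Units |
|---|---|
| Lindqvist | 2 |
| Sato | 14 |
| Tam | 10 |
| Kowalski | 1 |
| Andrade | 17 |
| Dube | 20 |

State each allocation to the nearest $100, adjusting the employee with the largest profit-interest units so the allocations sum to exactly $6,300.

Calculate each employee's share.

Combined profit-interest units = 2 + 14 + 10 + 1 + 17 + 20 = 64.
Pro-rata amounts: Lindqvist 196.88; Sato 1,378.12; Tam 984.38; Kowalski 98.44; Andrade 1,673.44; Dube 1,968.75.
At nearest $100: Lindqvist $200; Sato $1,400; Tam $1,000; Kowalski $100; Andrade $1,700; Dube $2,000. Sum = $6,400.
Difference $6,300 − $6,400 = −$100 applied to largest profit-interest units (Dube): Dube becomes $1,900.

Lindqvist: $200 · Sato: $1,400 · Tam: $1,000 · Kowalski: $100 · Andrade: $1,700 · Dube: $1,900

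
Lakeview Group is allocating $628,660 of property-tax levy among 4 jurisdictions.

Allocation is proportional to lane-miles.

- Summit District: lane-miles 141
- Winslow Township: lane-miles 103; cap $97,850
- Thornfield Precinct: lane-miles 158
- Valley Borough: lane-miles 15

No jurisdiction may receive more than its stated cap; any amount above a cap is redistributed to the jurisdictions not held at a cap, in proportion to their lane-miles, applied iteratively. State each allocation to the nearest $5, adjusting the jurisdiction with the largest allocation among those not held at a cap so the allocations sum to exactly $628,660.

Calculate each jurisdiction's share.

Combined lane-miles = 417.
Proportional shares (ignoring caps): Summit District 212,568.49; Winslow Township 155,280.53; Thornfield Precinct 238,197.31; Valley Borough 22,613.67.
Held at cap: Winslow Township ($97,850); balance $530,810 reallocated over remaining lane-miles 314.
Redistributed shares: Summit District 238,357.36 → $238,355; Thornfield Precinct 267,095.48 → $267,095; Valley Borough 25,357.17 → $25,355.
Rounding difference +$5 applied to Thornfield Precinct → $267,100.

Summit District: $238,355 | Winslow Township: $97,850 | Thornfield Precinct: $267,100 | Valley Borough: $25,355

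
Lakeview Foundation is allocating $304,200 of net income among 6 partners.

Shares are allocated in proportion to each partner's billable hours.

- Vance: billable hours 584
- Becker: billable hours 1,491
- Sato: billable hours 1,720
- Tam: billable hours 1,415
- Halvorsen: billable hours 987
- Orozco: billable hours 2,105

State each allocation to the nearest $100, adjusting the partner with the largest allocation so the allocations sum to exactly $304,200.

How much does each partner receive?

Combined billable hours = 8,302.
Proportional shares: Vance 584/8,302 × $304,200 = 21,398.80; Becker 1,491/8,302 × $304,200 = 54,632.88; Sato 1,720/8,302 × $304,200 = 63,023.85; Tam 1,415/8,302 × $304,200 = 51,848.11; Halvorsen 987/8,302 × $304,200 = 36,165.43; Orozco 2,105/8,302 × $304,200 = 77,130.93.
Rounded to nearest $100: Vance $21,400; Becker $54,600; Sato $63,000; Tam $51,800; Halvorsen $36,200; Orozco $77,100. Sum = $304,100.
Difference $304,200 − $304,100 = +$100 applied to largest allocation (Orozco): Orozco becomes $77,200.

Vance: $21,400 | Becker: $54,600 | Sato: $63,000 | Tam: $51,800 | Halvorsen: $36,200 | Orozco: $77,200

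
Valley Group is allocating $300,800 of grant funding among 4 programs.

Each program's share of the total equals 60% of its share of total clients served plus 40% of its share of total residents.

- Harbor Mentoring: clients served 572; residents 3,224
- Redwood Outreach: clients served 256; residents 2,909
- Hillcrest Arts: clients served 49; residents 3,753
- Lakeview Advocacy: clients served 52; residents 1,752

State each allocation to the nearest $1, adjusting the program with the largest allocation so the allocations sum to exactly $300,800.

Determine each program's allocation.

Totals — clients served 929, residents 11,638.
Combined weights (60% clients served + 40% residents): Harbor Mentoring 0.4802; Redwood Outreach 0.2653; Hillcrest Arts 0.1606; Lakeview Advocacy 0.0938.
Unrounded shares: Harbor Mentoring 144,455.86; Redwood Outreach 79,808.82; Hillcrest Arts 48,319.96; Lakeview Advocacy 28,215.35.
At nearest $1: Harbor Mentoring $144,456; Redwood Outreach $79,809; Hillcrest Arts $48,320; Lakeview Advocacy $28,215. Sum = $300,800.
Sum already equals the total — no adjustment.

Harbor Mentoring: $144,456 · Redwood Outreach: $79,809 · Hillcrest Arts: $48,320 · Lakeview Advocacy: $28,215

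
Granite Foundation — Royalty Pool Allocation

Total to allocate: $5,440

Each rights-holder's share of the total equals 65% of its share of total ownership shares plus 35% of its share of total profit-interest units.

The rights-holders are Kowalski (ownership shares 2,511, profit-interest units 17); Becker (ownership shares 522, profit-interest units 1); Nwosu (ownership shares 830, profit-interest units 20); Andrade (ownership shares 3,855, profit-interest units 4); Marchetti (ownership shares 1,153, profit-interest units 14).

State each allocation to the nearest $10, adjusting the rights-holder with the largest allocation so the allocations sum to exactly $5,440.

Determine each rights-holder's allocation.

Kowalski: $1,580 · Becker: $240 · Nwosu: $1,010 · Andrade: $1,670 · Marchetti: $940

Ownership shares total 8,871; profit-interest units total 56.
Blended shares (65% ownership shares + 35% profit-interest units): Kowalski 0.2902; Becker 0.0445; Nwosu 0.1858; Andrade 0.3075; Marchetti 0.1720.
Raw shares: Kowalski 1,578.89; Becker 242.07; Nwosu 1,010.84; Andrade 1,672.61; Marchetti 935.59.
Rounded to nearest $10: Kowalski $1,580; Becker $240; Nwosu $1,010; Andrade $1,670; Marchetti $940. Sum = $5,440.
No rounding difference to absorb.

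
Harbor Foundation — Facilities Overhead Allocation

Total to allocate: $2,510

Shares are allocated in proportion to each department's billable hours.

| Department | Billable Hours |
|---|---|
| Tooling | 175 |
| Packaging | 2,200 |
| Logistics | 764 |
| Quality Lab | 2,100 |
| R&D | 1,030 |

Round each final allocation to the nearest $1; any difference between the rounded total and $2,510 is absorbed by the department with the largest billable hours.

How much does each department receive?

Total billable hours = 175 + 2,200 + 764 + 2,100 + 1,030 = 6,269.
Unrounded shares: Tooling 70.07; Packaging 880.84; Logistics 305.89; Quality Lab 840.80; R&D 412.39.
At nearest $1: Tooling $70; Packaging $881; Logistics $306; Quality Lab $841; R&D $412. Sum = $2,510.
Sum already equals the total — no adjustment.

Tooling: $70; Packaging: $881; Logistics: $306; Quality Lab: $841; R&D: $412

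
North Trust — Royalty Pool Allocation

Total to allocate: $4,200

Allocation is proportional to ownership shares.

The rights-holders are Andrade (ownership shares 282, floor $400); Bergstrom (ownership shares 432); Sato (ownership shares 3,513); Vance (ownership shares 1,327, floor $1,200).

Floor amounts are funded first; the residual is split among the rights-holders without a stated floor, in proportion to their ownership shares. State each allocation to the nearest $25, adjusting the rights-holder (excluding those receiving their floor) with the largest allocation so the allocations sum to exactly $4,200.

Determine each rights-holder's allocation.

Minimums first: Andrade $400; Vance $1,200. Residual $2,600.
Residual split over remaining ownership shares 3,945: Bergstrom 284.71 → $275; Sato 2,315.29 → $2,325.

Andrade: $400 | Bergstrom: $275 | Sato: $2,325 | Vance: $1,200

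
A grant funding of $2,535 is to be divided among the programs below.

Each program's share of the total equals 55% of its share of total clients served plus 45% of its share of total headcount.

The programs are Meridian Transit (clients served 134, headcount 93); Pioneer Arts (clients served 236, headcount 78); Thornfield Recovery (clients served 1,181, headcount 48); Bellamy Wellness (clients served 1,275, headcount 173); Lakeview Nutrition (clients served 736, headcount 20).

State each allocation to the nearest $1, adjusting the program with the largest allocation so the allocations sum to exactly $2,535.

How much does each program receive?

Clients served total 3,562; headcount total 412.
Blended shares (55% clients served + 45% headcount): Meridian Transit 0.1223; Pioneer Arts 0.1216; Thornfield Recovery 0.2348; Bellamy Wellness 0.3858; Lakeview Nutrition 0.1355.
Raw shares: Meridian Transit 309.95; Pioneer Arts 308.34; Thornfield Recovery 595.17; Bellamy Wellness 978.07; Lakeview Nutrition 343.46.
After rounding ($1): Meridian Transit $310; Pioneer Arts $308; Thornfield Recovery $595; Bellamy Wellness $978; Lakeview Nutrition $343. Sum = $2,534.
Difference $2,535 − $2,534 = +$1 applied to largest allocation (Bellamy Wellness): Bellamy Wellness becomes $979.

Meridian Transit: $310; Pioneer Arts: $308; Thornfield Recovery: $595; Bellamy Wellness: $979; Lakeview Nutrition: $343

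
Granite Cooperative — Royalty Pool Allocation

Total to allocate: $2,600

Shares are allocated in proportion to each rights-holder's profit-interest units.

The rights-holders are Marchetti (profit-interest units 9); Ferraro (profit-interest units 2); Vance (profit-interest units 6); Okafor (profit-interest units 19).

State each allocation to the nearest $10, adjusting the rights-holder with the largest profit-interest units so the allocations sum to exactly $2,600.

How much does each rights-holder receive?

Marchetti: $650 | Ferraro: $140 | Vance: $430 | Okafor: $1,380

Profit-interest units total: 36.
Raw shares: Marchetti 9/36 × $2,600 = 650.00; Ferraro 2/36 × $2,600 = 144.44; Vance 6/36 × $2,600 = 433.33; Okafor 19/36 × $2,600 = 1,372.22.
At nearest $10: Marchetti $650; Ferraro $140; Vance $430; Okafor $1,370. Sum = $2,590.
Difference $2,600 − $2,590 = +$10 applied to largest profit-interest units (Okafor): Okafor becomes $1,380.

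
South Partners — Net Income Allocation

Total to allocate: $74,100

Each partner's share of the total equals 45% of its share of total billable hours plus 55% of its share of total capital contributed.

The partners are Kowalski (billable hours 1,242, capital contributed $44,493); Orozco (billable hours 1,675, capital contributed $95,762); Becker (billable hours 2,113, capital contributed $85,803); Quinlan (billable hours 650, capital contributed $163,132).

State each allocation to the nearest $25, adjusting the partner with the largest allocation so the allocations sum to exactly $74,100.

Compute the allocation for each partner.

Billable hours total 5,680; capital contributed total 389,190.
Blended shares (45% billable hours + 55% capital contributed): Kowalski 0.1613; Orozco 0.2680; Becker 0.2887; Quinlan 0.2820.
Pro-rata amounts: Kowalski 11,950.48; Orozco 19,861.21; Becker 21,389.65; Quinlan 20,898.66.
After rounding ($25): Kowalski $11,950; Orozco $19,850; Becker $21,400; Quinlan $20,900. Sum = $74,100.
Rounded total matches; no reconciliation needed.

Kowalski: $11,950; Orozco: $19,850; Becker: $21,400; Quinlan: $20,900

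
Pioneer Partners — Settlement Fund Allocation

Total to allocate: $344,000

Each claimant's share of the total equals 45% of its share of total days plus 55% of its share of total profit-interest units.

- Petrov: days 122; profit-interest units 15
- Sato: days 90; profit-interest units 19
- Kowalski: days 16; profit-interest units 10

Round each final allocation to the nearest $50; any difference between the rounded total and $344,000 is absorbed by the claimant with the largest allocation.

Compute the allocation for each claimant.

Petrov: $147,350; Sato: $142,800; Kowalski: $53,850

Days total 228; profit-interest units total 44.
Combined weights (45% days + 55% profit-interest units): Petrov 0.4283; Sato 0.4151; Kowalski 0.1566.
Raw shares: Petrov 147,331.58; Sato 142,805.26; Kowalski 53,863.16.
After rounding ($50): Petrov $147,350; Sato $142,800; Kowalski $53,850. Sum = $344,000.
Rounded total matches; no reconciliation needed.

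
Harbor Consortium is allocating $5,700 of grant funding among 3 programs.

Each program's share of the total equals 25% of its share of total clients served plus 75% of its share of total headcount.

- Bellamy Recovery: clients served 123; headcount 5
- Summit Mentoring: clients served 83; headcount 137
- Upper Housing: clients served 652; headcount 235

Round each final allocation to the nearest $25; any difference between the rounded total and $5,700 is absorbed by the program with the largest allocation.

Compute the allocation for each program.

Totals — clients served 858, headcount 377.
Combined weights (25% clients served + 75% headcount): Bellamy Recovery 0.0458; Summit Mentoring 0.2967; Upper Housing 0.6575.
Proportional shares: Bellamy Recovery 260.98; Summit Mentoring 1,691.36; Upper Housing 3,747.65.
Rounded to nearest $25: Bellamy Recovery $250; Summit Mentoring $1,700; Upper Housing $3,750. Sum = $5,700.
Rounded total matches; no reconciliation needed.

Bellamy Recovery: $250 | Summit Mentoring: $1,700 | Upper Housing: $3,750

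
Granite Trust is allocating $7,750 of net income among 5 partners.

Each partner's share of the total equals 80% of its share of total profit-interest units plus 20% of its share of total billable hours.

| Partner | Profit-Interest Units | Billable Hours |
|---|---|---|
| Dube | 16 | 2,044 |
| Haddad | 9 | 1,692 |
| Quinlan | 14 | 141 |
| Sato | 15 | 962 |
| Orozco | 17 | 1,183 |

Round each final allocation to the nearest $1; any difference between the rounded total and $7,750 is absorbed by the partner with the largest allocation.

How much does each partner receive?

Dube: $1,924; Haddad: $1,221; Quinlan: $1,259; Sato: $1,557; Orozco: $1,789

Profit-interest units total 71; billable hours total 6,022.
Composite weights (80% profit-interest units + 20% billable hours): Dube 0.2482; Haddad 0.1576; Quinlan 0.1624; Sato 0.2010; Orozco 0.2308.
Unrounded shares: Dube 1,923.29; Haddad 1,221.42; Quinlan 1,258.83; Sato 1,557.47; Orozco 1,789.00.
Rounded to nearest $1: Dube $1,923; Haddad $1,221; Quinlan $1,259; Sato $1,557; Orozco $1,789. Sum = $7,749.
Difference $7,750 − $7,749 = +$1 applied to largest allocation (Dube): Dube becomes $1,924.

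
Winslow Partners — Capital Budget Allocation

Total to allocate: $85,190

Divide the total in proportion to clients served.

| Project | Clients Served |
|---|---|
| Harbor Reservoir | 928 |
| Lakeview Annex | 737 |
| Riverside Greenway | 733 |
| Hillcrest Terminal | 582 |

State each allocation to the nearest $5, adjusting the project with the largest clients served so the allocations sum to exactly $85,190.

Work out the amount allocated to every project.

Clients served total: 928 + 737 + 733 + 582 = 2,980.
Pro-rata amounts: Harbor Reservoir 26,528.97; Lakeview Annex 21,068.80; Riverside Greenway 20,954.45; Hillcrest Terminal 16,637.78.
Rounded to nearest $5: Harbor Reservoir $26,530; Lakeview Annex $21,070; Riverside Greenway $20,955; Hillcrest Terminal $16,640. Sum = $85,195.
Difference $85,190 − $85,195 = −$5 applied to largest clients served (Harbor Reservoir): Harbor Reservoir becomes $26,525.

Harbor Reservoir: $26,525 · Lakeview Annex: $21,070 · Riverside Greenway: $20,955 · Hillcrest Terminal: $16,640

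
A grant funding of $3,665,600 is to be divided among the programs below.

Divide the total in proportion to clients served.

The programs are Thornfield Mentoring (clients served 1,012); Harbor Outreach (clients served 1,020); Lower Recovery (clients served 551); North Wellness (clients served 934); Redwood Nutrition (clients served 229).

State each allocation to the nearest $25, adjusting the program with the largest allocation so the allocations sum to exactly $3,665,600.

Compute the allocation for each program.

Sum of clients served: 3,746.
Raw shares: Thornfield Mentoring 1,012/3,746 × $3,665,600 = 990,279.55; Harbor Outreach 1,020/3,746 × $3,665,600 = 998,107.85; Lower Recovery 551/3,746 × $3,665,600 = 539,173.95; North Wellness 934/3,746 × $3,665,600 = 913,953.66; Redwood Nutrition 229/3,746 × $3,665,600 = 224,085.00.
Rounded to nearest $25: Thornfield Mentoring $990,275; Harbor Outreach $998,100; Lower Recovery $539,175; North Wellness $913,950; Redwood Nutrition $224,075. Sum = $3,665,575.
Difference $3,665,600 − $3,665,575 = +$25 applied to largest allocation (Harbor Outreach): Harbor Outreach becomes $998,125.

Thornfield Mentoring: $990,275 · Harbor Outreach: $998,125 · Lower Recovery: $539,175 · North Wellness: $913,950 · Redwood Nutrition: $224,075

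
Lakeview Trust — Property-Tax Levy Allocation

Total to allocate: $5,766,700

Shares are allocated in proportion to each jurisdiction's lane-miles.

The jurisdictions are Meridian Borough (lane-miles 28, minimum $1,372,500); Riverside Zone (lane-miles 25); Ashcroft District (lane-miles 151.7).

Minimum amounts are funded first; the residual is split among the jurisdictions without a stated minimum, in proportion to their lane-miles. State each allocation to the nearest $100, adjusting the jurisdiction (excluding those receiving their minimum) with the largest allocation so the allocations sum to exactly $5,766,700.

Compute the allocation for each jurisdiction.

Meridian Borough: $1,372,500 | Riverside Zone: $621,700 | Ashcroft District: $3,772,500

Fund the minimums — Meridian Borough $1,372,500. Balance $4,394,200.
Balance split over remaining lane-miles 176.7: Riverside Zone 621,703.45 → $621,700; Ashcroft District 3,772,496.55 → $3,772,500.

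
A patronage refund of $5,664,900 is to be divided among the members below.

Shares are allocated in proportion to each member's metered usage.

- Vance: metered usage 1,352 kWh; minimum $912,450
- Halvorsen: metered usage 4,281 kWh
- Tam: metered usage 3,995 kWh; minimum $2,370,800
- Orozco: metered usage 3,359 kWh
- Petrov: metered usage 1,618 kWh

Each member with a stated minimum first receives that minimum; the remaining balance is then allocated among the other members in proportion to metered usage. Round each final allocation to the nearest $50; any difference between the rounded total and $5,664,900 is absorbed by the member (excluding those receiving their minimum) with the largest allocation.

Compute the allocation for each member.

Minimums first: Vance $912,450; Tam $2,370,800. Remaining pool $2,381,650.
Remaining pool split over remaining metered usage 9,258: Halvorsen 1,101,300.89 → $1,101,300; Orozco 864,113.45 → $864,100; Petrov 416,235.66 → $416,250.

Vance: $912,450 · Halvorsen: $1,101,300 · Tam: $2,370,800 · Orozco: $864,100 · Petrov: $416,250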